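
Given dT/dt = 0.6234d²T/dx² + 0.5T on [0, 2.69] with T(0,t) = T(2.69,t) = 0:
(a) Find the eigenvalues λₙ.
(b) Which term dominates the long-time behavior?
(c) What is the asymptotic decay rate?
Eigenvalues: λₙ = 0.6234n²π²/2.69² - 0.5.
First three modes:
  n=1: λ₁ = 0.6234π²/2.69² - 0.5 ≈ 0.35
  n=2: λ₂ = 2.4936π²/2.69² - 0.5 ≈ 2.901
  n=3: λ₃ = 5.6106π²/2.69² - 0.5 ≈ 7.153
Since 0.6234π²/2.69² ≈ 0.85 > 0.5, all λₙ > 0.
The n=1 mode decays slowest → dominates as t → ∞.
Asymptotic: T ~ c₁ sin(πx/2.69) e^{-λ₁t} with decay rate λ₁ ≈ 0.35.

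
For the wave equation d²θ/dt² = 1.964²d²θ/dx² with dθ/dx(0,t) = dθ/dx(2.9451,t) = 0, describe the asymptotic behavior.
θ oscillates about a mean that drifts linearly in t (generically unbounded; no decay). There is no damping, so the nonconstant modes persist as standing waves (energy conserved, no decay). But with Neumann conditions at both ends the constant mode has eigenvalue 0: the spatial mean M(t) of θ satisfies M'' = 0, so M(t) = M(0) + M'(0)·t. Unless the initial velocity has zero mean (∫θ_t(x,0)dx = 0), the solution grows linearly in t (unbounded, though not exponentially); if it does have zero mean, the solution stays bounded and simply oscillates.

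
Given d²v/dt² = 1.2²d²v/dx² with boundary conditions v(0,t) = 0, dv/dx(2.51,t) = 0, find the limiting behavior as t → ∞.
v oscillates (no decay). Energy is conserved; the solution oscillates indefinitely as standing waves.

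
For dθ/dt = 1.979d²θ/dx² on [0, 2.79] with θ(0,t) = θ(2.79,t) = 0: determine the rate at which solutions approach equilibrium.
Eigenvalues: λₙ = 1.979n²π²/2.79².
First three modes:
  n=1: λ₁ = 1.979π²/2.79² ≈ 2.509
  n=2: λ₂ = 7.916π²/2.79² ≈ 10.037 (4× faster decay)
  n=3: λ₃ = 17.811π²/2.79² ≈ 22.583 (9× faster decay)
As t → ∞, higher modes decay exponentially faster. The n=1 mode dominates: θ ~ c₁ sin(πx/2.79) e^{-λ₁t}.
Decay rate: λ₁ = 1.979π²/2.79² ≈ 2.509.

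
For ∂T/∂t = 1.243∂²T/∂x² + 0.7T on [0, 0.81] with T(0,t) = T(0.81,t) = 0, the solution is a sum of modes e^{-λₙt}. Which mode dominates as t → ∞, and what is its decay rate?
Eigenvalues: λₙ = 1.243n²π²/0.81² - 0.7.
First three modes:
  n=1: λ₁ = 1.243π²/0.81² - 0.7 ≈ 17.998
  n=2: λ₂ = 4.972π²/0.81² - 0.7 ≈ 74.093
  n=3: λ₃ = 11.187π²/0.81² - 0.7 ≈ 167.584
Since 1.243π²/0.81² ≈ 18.698 > 0.7, all λₙ > 0.
The n=1 mode decays slowest → dominates as t → ∞.
Asymptotic: T ~ c₁ sin(πx/0.81) e^{-λ₁t} with decay rate λ₁ ≈ 17.998.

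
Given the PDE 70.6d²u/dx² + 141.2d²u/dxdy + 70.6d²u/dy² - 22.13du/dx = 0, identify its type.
The second-order coefficients are A = 70.6, B = 141.2, C = 70.6. Since B² - 4AC = 0 = 0, this is a parabolic PDE.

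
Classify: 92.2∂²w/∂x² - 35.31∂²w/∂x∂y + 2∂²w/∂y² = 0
Hyperbolic (discriminant = 509.1961).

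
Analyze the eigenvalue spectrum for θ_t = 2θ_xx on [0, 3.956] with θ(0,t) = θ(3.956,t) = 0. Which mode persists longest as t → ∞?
Eigenvalues: λₙ = 2n²π²/3.956².
First three modes:
  n=1: λ₁ = 2π²/3.956² ≈ 1.261
  n=2: λ₂ = 8π²/3.956² ≈ 5.045 (4× faster decay)
  n=3: λ₃ = 18π²/3.956² ≈ 11.352 (9× faster decay)
As t → ∞, higher modes decay exponentially faster. The n=1 mode dominates: θ ~ c₁ sin(πx/3.956) e^{-λ₁t}.
Decay rate: λ₁ = 2π²/3.956² ≈ 1.261.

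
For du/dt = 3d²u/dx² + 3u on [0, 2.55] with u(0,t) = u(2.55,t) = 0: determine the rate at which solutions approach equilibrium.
Eigenvalues: λₙ = 3n²π²/2.55² - 3.
First three modes:
  n=1: λ₁ = 3π²/2.55² - 3 ≈ 1.553
  n=2: λ₂ = 12π²/2.55² - 3 ≈ 15.214
  n=3: λ₃ = 27π²/2.55² - 3 ≈ 37.981
Since 3π²/2.55² ≈ 4.553 > 3, all λₙ > 0.
The n=1 mode decays slowest → dominates as t → ∞.
Asymptotic: u ~ c₁ sin(πx/2.55) e^{-λ₁t} with decay rate λ₁ ≈ 1.553.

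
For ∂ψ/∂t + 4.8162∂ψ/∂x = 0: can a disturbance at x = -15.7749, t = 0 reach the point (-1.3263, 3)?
Yes. The characteristic through (-1.3263, 3) passes through x = -15.7749.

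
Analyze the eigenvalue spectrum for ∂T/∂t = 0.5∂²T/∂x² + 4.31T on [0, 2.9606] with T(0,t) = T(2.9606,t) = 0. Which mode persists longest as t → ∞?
Eigenvalues: λₙ = 0.5n²π²/2.9606² - 4.31.
First three modes:
  n=1: λ₁ = 0.5π²/2.9606² - 4.31 ≈ -3.747
  n=2: λ₂ = 2π²/2.9606² - 4.31 ≈ -2.058
  n=3: λ₃ = 4.5π²/2.9606² - 4.31 ≈ 0.757
Since 0.5π²/2.9606² ≈ 0.563 < 4.31, λ₁ < 0.
The n=1 mode grows fastest (−λₙ is largest for n=1) → dominates.
Asymptotic: T ~ c₁ sin(πx/2.9606) e^{3.747t} (exponential growth at rate −λ₁ ≈ 3.747).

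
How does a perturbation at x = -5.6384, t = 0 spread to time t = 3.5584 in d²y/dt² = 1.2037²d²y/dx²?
Domain of influence: [-9.92164608, -1.35515392]. Data at x = -5.6384 spreads outward at speed 1.2037.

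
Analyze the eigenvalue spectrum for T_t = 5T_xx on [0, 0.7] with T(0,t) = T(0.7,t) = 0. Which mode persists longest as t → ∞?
Eigenvalues: λₙ = 5n²π²/0.7².
First three modes:
  n=1: λ₁ = 5π²/0.7² ≈ 100.71
  n=2: λ₂ = 20π²/0.7² ≈ 402.841 (4× faster decay)
  n=3: λ₃ = 45π²/0.7² ≈ 906.392 (9× faster decay)
As t → ∞, higher modes decay exponentially faster. The n=1 mode dominates: T ~ c₁ sin(πx/0.7) e^{-λ₁t}.
Decay rate: λ₁ = 5π²/0.7² ≈ 100.71.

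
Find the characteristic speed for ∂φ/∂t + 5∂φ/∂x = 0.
Speed = 5. Information travels along x - 5t = const (rightward).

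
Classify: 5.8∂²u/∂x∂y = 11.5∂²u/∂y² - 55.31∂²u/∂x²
Rewriting in standard form: 55.31∂²u/∂x² + 5.8∂²u/∂x∂y - 11.5∂²u/∂y² = 0. Hyperbolic (discriminant = 2577.9).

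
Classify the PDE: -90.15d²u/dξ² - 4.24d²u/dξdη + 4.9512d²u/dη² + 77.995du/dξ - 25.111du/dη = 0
A = -90.15, B = -4.24, C = 4.9512. Discriminant B² - 4AC = 1803.38032. Since 1803.38032 > 0, hyperbolic.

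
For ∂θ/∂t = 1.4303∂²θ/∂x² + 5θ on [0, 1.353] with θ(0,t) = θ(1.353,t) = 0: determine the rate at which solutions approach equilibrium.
Eigenvalues: λₙ = 1.4303n²π²/1.353² - 5.
First three modes:
  n=1: λ₁ = 1.4303π²/1.353² - 5 ≈ 2.711
  n=2: λ₂ = 5.7212π²/1.353² - 5 ≈ 25.845
  n=3: λ₃ = 12.8727π²/1.353² - 5 ≈ 64.402
Since 1.4303π²/1.353² ≈ 7.711 > 5, all λₙ > 0.
The n=1 mode decays slowest → dominates as t → ∞.
Asymptotic: θ ~ c₁ sin(πx/1.353) e^{-λ₁t} with decay rate λ₁ ≈ 2.711.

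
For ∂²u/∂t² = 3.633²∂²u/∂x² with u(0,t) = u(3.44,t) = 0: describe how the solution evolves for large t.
u oscillates (no decay). Energy is conserved; the solution oscillates indefinitely as standing waves.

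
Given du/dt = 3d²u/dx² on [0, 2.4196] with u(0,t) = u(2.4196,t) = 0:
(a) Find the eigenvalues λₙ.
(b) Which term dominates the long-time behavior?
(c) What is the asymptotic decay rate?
Eigenvalues: λₙ = 3n²π²/2.4196².
First three modes:
  n=1: λ₁ = 3π²/2.4196² ≈ 5.057
  n=2: λ₂ = 12π²/2.4196² ≈ 20.23 (4× faster decay)
  n=3: λ₃ = 27π²/2.4196² ≈ 45.517 (9× faster decay)
As t → ∞, higher modes decay exponentially faster. The n=1 mode dominates: u ~ c₁ sin(πx/2.4196) e^{-λ₁t}.
Decay rate: λ₁ = 3π²/2.4196² ≈ 5.057.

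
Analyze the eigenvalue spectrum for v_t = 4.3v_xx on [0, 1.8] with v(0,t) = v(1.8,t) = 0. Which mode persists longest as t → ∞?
Eigenvalues: λₙ = 4.3n²π²/1.8².
First three modes:
  n=1: λ₁ = 4.3π²/1.8² ≈ 13.099
  n=2: λ₂ = 17.2π²/1.8² ≈ 52.394 (4× faster decay)
  n=3: λ₃ = 38.7π²/1.8² ≈ 117.887 (9× faster decay)
As t → ∞, higher modes decay exponentially faster. The n=1 mode dominates: v ~ c₁ sin(πx/1.8) e^{-λ₁t}.
Decay rate: λ₁ = 4.3π²/1.8² ≈ 13.099.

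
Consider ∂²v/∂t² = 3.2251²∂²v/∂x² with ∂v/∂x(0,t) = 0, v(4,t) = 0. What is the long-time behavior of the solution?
As t → ∞, v oscillates (no decay). Energy is conserved; the solution oscillates indefinitely as standing waves.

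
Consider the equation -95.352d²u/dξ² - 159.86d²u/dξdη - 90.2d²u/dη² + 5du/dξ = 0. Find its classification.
Elliptic. (A = -95.352, B = -159.86, C = -90.2 gives B² - 4AC = -8847.782.)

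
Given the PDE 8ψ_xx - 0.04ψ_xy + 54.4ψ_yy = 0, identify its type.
The second-order coefficients are A = 8, B = -0.04, C = 54.4. Since B² - 4AC = -1740.7984 < 0, this is an elliptic PDE.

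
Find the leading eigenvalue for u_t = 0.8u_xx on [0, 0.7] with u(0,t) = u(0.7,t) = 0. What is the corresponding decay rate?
Eigenvalues: λₙ = 0.8n²π²/0.7².
First three modes:
  n=1: λ₁ = 0.8π²/0.7² ≈ 16.114
  n=2: λ₂ = 3.2π²/0.7² ≈ 64.455 (4× faster decay)
  n=3: λ₃ = 7.2π²/0.7² ≈ 145.023 (9× faster decay)
As t → ∞, higher modes decay exponentially faster. The n=1 mode dominates: u ~ c₁ sin(πx/0.7) e^{-λ₁t}.
Decay rate: λ₁ = 0.8π²/0.7² ≈ 16.114.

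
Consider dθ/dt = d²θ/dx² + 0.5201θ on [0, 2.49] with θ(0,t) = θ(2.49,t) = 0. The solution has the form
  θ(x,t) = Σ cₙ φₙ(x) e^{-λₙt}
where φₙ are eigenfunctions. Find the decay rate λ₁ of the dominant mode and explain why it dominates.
Eigenvalues: λₙ = n²π²/2.49² - 0.5201.
First three modes:
  n=1: λ₁ = π²/2.49² - 0.5201 ≈ 1.072
  n=2: λ₂ = 4π²/2.49² - 0.5201 ≈ 5.847
  n=3: λ₃ = 9π²/2.49² - 0.5201 ≈ 13.807
Since π²/2.49² ≈ 1.592 > 0.5201, all λₙ > 0.
The n=1 mode decays slowest → dominates as t → ∞.
Asymptotic: θ ~ c₁ sin(πx/2.49) e^{-λ₁t} with decay rate λ₁ ≈ 1.072.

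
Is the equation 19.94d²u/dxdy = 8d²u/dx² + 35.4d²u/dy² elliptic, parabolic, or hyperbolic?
Rewriting in standard form: -8d²u/dx² + 19.94d²u/dxdy - 35.4d²u/dy² = 0. Computing B² - 4AC with A = -8, B = 19.94, C = -35.4: discriminant = -735.1964 (negative). Answer: elliptic.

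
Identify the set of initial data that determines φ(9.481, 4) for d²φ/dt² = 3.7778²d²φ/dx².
Domain of dependence: [-5.6302, 24.5922]. Signals travel at speed 3.7778, so data within |x - 9.481| ≤ 3.7778·4 = 15.1112 can reach the point.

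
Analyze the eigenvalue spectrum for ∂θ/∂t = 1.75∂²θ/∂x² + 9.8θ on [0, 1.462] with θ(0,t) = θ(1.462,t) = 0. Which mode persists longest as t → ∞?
Eigenvalues: λₙ = 1.75n²π²/1.462² - 9.8.
First three modes:
  n=1: λ₁ = 1.75π²/1.462² - 9.8 ≈ -1.719
  n=2: λ₂ = 7π²/1.462² - 9.8 ≈ 22.522
  n=3: λ₃ = 15.75π²/1.462² - 9.8 ≈ 62.925
Since 1.75π²/1.462² ≈ 8.081 < 9.8, λ₁ < 0.
The n=1 mode grows fastest (−λₙ is largest for n=1) → dominates.
Asymptotic: θ ~ c₁ sin(πx/1.462) e^{1.719t} (exponential growth at rate −λ₁ ≈ 1.719).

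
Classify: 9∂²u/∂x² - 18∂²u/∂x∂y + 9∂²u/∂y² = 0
Parabolic (discriminant = 0).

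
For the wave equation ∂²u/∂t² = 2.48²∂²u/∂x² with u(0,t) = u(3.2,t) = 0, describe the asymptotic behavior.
u oscillates (no decay). Energy is conserved; the solution oscillates indefinitely as standing waves.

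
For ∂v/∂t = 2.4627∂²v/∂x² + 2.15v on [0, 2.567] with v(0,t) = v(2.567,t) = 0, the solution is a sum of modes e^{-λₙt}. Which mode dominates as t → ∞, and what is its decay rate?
Eigenvalues: λₙ = 2.4627n²π²/2.567² - 2.15.
First three modes:
  n=1: λ₁ = 2.4627π²/2.567² - 2.15 ≈ 1.539
  n=2: λ₂ = 9.8508π²/2.567² - 2.15 ≈ 12.604
  n=3: λ₃ = 22.1643π²/2.567² - 2.15 ≈ 31.047
Since 2.4627π²/2.567² ≈ 3.689 > 2.15, all λₙ > 0.
The n=1 mode decays slowest → dominates as t → ∞.
Asymptotic: v ~ c₁ sin(πx/2.567) e^{-λ₁t} with decay rate λ₁ ≈ 1.539.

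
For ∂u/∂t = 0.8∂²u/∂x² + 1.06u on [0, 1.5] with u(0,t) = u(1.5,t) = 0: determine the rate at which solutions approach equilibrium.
Eigenvalues: λₙ = 0.8n²π²/1.5² - 1.06.
First three modes:
  n=1: λ₁ = 0.8π²/1.5² - 1.06 ≈ 2.449
  n=2: λ₂ = 3.2π²/1.5² - 1.06 ≈ 12.977
  n=3: λ₃ = 7.2π²/1.5² - 1.06 ≈ 30.523
Since 0.8π²/1.5² ≈ 3.509 > 1.06, all λₙ > 0.
The n=1 mode decays slowest → dominates as t → ∞.
Asymptotic: u ~ c₁ sin(πx/1.5) e^{-λ₁t} with decay rate λ₁ ≈ 2.449.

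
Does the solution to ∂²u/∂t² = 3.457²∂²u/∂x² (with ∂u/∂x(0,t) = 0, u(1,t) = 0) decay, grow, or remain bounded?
u oscillates (no decay). Energy is conserved; the solution oscillates indefinitely as standing waves.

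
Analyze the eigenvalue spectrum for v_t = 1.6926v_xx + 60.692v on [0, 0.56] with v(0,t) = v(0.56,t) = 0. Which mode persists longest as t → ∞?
Eigenvalues: λₙ = 1.6926n²π²/0.56² - 60.692.
First three modes:
  n=1: λ₁ = 1.6926π²/0.56² - 60.692 ≈ -7.423
  n=2: λ₂ = 6.7704π²/0.56² - 60.692 ≈ 152.386
  n=3: λ₃ = 15.2334π²/0.56² - 60.692 ≈ 418.733
Since 1.6926π²/0.56² ≈ 53.269 < 60.692, λ₁ < 0.
The n=1 mode grows fastest (−λₙ is largest for n=1) → dominates.
Asymptotic: v ~ c₁ sin(πx/0.56) e^{7.423t} (exponential growth at rate −λ₁ ≈ 7.423).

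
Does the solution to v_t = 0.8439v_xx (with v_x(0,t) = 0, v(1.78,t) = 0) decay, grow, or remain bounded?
v → 0. Heat escapes through the Dirichlet boundary.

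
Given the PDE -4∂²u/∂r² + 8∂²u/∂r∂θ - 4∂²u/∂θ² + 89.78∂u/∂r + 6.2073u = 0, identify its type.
The second-order coefficients are A = -4, B = 8, C = -4. Since B² - 4AC = 0 = 0, this is a parabolic PDE.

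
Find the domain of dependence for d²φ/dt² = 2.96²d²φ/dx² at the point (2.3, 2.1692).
Domain of dependence: [-4.120832, 8.720832]. Signals travel at speed 2.96, so data within |x - 2.3| ≤ 2.96·2.1692 = 6.420832 can reach the point.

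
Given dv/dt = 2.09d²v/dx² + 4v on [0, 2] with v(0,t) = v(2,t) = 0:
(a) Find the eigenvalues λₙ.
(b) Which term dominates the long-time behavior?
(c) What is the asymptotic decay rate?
Eigenvalues: λₙ = 2.09n²π²/2² - 4.
First three modes:
  n=1: λ₁ = 2.09π²/2² - 4 ≈ 1.157
  n=2: λ₂ = 8.36π²/2² - 4 ≈ 16.627
  n=3: λ₃ = 18.81π²/2² - 4 ≈ 42.412
Since 2.09π²/2² ≈ 5.157 > 4, all λₙ > 0.
The n=1 mode decays slowest → dominates as t → ∞.
Asymptotic: v ~ c₁ sin(πx/2) e^{-λ₁t} with decay rate λ₁ ≈ 1.157.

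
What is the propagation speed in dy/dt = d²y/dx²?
Infinite. The heat equation is parabolic, not hyperbolic, so disturbances propagate instantly.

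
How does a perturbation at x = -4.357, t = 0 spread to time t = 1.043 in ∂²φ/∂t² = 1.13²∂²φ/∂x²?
Domain of influence: [-5.53559, -3.17841]. Data at x = -4.357 spreads outward at speed 1.13.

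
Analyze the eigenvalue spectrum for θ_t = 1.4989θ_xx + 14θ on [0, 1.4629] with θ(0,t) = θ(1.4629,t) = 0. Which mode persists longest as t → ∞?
Eigenvalues: λₙ = 1.4989n²π²/1.4629² - 14.
First three modes:
  n=1: λ₁ = 1.4989π²/1.4629² - 14 ≈ -7.087
  n=2: λ₂ = 5.9956π²/1.4629² - 14 ≈ 13.651
  n=3: λ₃ = 13.4901π²/1.4629² - 14 ≈ 48.214
Since 1.4989π²/1.4629² ≈ 6.913 < 14, λ₁ < 0.
The n=1 mode grows fastest (−λₙ is largest for n=1) → dominates.
Asymptotic: θ ~ c₁ sin(πx/1.4629) e^{7.087t} (exponential growth at rate −λ₁ ≈ 7.087).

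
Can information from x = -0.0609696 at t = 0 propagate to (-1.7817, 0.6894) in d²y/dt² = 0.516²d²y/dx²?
No. The domain of dependence is [-2.1374304, -1.4259696], and -0.0609696 is outside this interval.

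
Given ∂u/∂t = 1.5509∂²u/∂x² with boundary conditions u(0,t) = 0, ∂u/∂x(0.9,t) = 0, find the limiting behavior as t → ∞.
u → 0. Heat escapes through the Dirichlet boundary.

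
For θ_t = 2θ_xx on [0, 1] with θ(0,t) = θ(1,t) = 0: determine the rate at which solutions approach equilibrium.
Eigenvalues: λₙ = 2n²π².
First three modes:
  n=1: λ₁ = 2π² ≈ 19.739
  n=2: λ₂ = 8π² ≈ 78.957 (4× faster decay)
  n=3: λ₃ = 18π² ≈ 177.653 (9× faster decay)
As t → ∞, higher modes decay exponentially faster. The n=1 mode dominates: θ ~ c₁ sin(πx) e^{-λ₁t}.
Decay rate: λ₁ = 2π² ≈ 19.739.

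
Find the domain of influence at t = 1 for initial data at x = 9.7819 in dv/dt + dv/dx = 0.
At x = 10.7819. The characteristic carries data from (9.7819, 0) to (10.7819, 1).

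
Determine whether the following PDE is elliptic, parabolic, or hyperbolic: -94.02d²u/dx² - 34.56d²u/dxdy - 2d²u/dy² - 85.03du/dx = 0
Coefficients: A = -94.02, B = -34.56, C = -2. B² - 4AC = 442.2336, which is positive, so the equation is hyperbolic.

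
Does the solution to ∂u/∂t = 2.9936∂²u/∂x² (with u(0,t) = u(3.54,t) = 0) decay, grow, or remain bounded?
u → 0. Heat diffuses out through both boundaries.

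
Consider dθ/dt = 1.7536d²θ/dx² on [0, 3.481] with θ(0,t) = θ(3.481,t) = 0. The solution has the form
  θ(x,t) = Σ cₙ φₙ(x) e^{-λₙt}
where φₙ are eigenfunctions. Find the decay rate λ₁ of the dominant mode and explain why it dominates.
Eigenvalues: λₙ = 1.7536n²π²/3.481².
First three modes:
  n=1: λ₁ = 1.7536π²/3.481² ≈ 1.428
  n=2: λ₂ = 7.0144π²/3.481² ≈ 5.713 (4× faster decay)
  n=3: λ₃ = 15.7824π²/3.481² ≈ 12.855 (9× faster decay)
As t → ∞, higher modes decay exponentially faster. The n=1 mode dominates: θ ~ c₁ sin(πx/3.481) e^{-λ₁t}.
Decay rate: λ₁ = 1.7536π²/3.481² ≈ 1.428.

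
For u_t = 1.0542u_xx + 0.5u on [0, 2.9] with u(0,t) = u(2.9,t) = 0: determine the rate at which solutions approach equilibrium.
Eigenvalues: λₙ = 1.0542n²π²/2.9² - 0.5.
First three modes:
  n=1: λ₁ = 1.0542π²/2.9² - 0.5 ≈ 0.737
  n=2: λ₂ = 4.2168π²/2.9² - 0.5 ≈ 4.449
  n=3: λ₃ = 9.4878π²/2.9² - 0.5 ≈ 10.634
Since 1.0542π²/2.9² ≈ 1.237 > 0.5, all λₙ > 0.
The n=1 mode decays slowest → dominates as t → ∞.
Asymptotic: u ~ c₁ sin(πx/2.9) e^{-λ₁t} with decay rate λ₁ ≈ 0.737.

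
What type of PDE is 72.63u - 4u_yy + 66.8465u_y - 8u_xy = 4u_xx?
Rewriting in standard form: -4u_xx - 8u_xy - 4u_yy + 66.8465u_y + 72.63u = 0. With A = -4, B = -8, C = -4, the discriminant is 0. This is a parabolic PDE.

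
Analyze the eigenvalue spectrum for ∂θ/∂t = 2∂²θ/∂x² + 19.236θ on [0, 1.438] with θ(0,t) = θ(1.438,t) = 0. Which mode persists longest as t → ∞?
Eigenvalues: λₙ = 2n²π²/1.438² - 19.236.
First three modes:
  n=1: λ₁ = 2π²/1.438² - 19.236 ≈ -9.69
  n=2: λ₂ = 8π²/1.438² - 19.236 ≈ 18.947
  n=3: λ₃ = 18π²/1.438² - 19.236 ≈ 66.676
Since 2π²/1.438² ≈ 9.546 < 19.236, λ₁ < 0.
The n=1 mode grows fastest (−λₙ is largest for n=1) → dominates.
Asymptotic: θ ~ c₁ sin(πx/1.438) e^{9.69t} (exponential growth at rate −λ₁ ≈ 9.69).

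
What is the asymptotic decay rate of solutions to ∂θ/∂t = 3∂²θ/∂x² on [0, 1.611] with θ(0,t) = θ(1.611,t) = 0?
Eigenvalues: λₙ = 3n²π²/1.611².
First three modes:
  n=1: λ₁ = 3π²/1.611² ≈ 11.409
  n=2: λ₂ = 12π²/1.611² ≈ 45.634 (4× faster decay)
  n=3: λ₃ = 27π²/1.611² ≈ 102.677 (9× faster decay)
As t → ∞, higher modes decay exponentially faster. The n=1 mode dominates: θ ~ c₁ sin(πx/1.611) e^{-λ₁t}.
Decay rate: λ₁ = 3π²/1.611² ≈ 11.409.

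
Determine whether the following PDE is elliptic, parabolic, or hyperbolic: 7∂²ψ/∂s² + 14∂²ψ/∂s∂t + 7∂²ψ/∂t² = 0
Coefficients: A = 7, B = 14, C = 7. B² - 4AC = 0, which is zero, so the equation is parabolic.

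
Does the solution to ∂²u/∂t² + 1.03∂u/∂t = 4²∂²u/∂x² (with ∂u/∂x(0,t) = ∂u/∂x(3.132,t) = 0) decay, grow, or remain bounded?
u → constant (steady state). Damping (γ=1.03) dissipates the nonconstant modes; with Neumann BCs the spatial average obeys M''+γM'=0 and tends to a finite limit.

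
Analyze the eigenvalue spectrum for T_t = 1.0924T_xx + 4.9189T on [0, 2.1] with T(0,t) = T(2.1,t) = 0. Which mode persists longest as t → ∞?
Eigenvalues: λₙ = 1.0924n²π²/2.1² - 4.9189.
First three modes:
  n=1: λ₁ = 1.0924π²/2.1² - 4.9189 ≈ -2.474
  n=2: λ₂ = 4.3696π²/2.1² - 4.9189 ≈ 4.86
  n=3: λ₃ = 9.8316π²/2.1² - 4.9189 ≈ 17.084
Since 1.0924π²/2.1² ≈ 2.445 < 4.9189, λ₁ < 0.
The n=1 mode grows fastest (−λₙ is largest for n=1) → dominates.
Asymptotic: T ~ c₁ sin(πx/2.1) e^{2.474t} (exponential growth at rate −λ₁ ≈ 2.474).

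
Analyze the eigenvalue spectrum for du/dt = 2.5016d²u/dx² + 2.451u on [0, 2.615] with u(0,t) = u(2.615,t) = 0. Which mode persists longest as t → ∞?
Eigenvalues: λₙ = 2.5016n²π²/2.615² - 2.451.
First three modes:
  n=1: λ₁ = 2.5016π²/2.615² - 2.451 ≈ 1.16
  n=2: λ₂ = 10.0064π²/2.615² - 2.451 ≈ 11.991
  n=3: λ₃ = 22.5144π²/2.615² - 2.451 ≈ 30.044
Since 2.5016π²/2.615² ≈ 3.611 > 2.451, all λₙ > 0.
The n=1 mode decays slowest → dominates as t → ∞.
Asymptotic: u ~ c₁ sin(πx/2.615) e^{-λ₁t} with decay rate λ₁ ≈ 1.16.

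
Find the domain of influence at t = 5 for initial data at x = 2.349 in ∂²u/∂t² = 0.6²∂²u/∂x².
Domain of influence: [-0.651, 5.349]. Data at x = 2.349 spreads outward at speed 0.6.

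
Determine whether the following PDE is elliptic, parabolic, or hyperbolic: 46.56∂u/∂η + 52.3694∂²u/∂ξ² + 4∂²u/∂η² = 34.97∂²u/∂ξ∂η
Rewriting in standard form: 52.3694∂²u/∂ξ² - 34.97∂²u/∂ξ∂η + 4∂²u/∂η² + 46.56∂u/∂η = 0. Coefficients: A = 52.3694, B = -34.97, C = 4. B² - 4AC = 384.9905, which is positive, so the equation is hyperbolic.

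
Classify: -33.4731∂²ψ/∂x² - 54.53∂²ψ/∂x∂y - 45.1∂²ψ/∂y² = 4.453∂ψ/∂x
Rewriting in standard form: -33.4731∂²ψ/∂x² - 54.53∂²ψ/∂x∂y - 45.1∂²ψ/∂y² - 4.453∂ψ/∂x = 0. Elliptic (discriminant = -3065.02634).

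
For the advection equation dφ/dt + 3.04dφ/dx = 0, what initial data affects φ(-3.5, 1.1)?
A single point: x = -6.844. The characteristic through (-3.5, 1.1) is x - 3.04t = const, so x = -3.5 - 3.04·1.1 = -6.844.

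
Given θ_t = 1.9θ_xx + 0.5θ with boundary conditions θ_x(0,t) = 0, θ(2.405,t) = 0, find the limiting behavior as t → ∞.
θ → 0. Diffusion dominates reaction (r=0.5 < κπ²/(4L²)≈0.81); solution decays.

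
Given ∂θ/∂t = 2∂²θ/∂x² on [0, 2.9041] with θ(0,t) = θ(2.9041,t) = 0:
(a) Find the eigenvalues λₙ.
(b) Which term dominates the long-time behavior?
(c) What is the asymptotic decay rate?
Eigenvalues: λₙ = 2n²π²/2.9041².
First three modes:
  n=1: λ₁ = 2π²/2.9041² ≈ 2.34
  n=2: λ₂ = 8π²/2.9041² ≈ 9.362 (4× faster decay)
  n=3: λ₃ = 18π²/2.9041² ≈ 21.064 (9× faster decay)
As t → ∞, higher modes decay exponentially faster. The n=1 mode dominates: θ ~ c₁ sin(πx/2.9041) e^{-λ₁t}.
Decay rate: λ₁ = 2π²/2.9041² ≈ 2.34.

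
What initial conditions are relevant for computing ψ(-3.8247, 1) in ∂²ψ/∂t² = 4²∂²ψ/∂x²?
Domain of dependence: [-7.8247, 0.1753]. Signals travel at speed 4, so data within |x - -3.8247| ≤ 4·1 = 4 can reach the point.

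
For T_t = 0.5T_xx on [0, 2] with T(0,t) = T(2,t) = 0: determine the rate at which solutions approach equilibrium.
Eigenvalues: λₙ = 0.5n²π²/2².
First three modes:
  n=1: λ₁ = 0.5π²/2² ≈ 1.234
  n=2: λ₂ = 2π²/2² ≈ 4.935 (4× faster decay)
  n=3: λ₃ = 4.5π²/2² ≈ 11.103 (9× faster decay)
As t → ∞, higher modes decay exponentially faster. The n=1 mode dominates: T ~ c₁ sin(πx/2) e^{-λ₁t}.
Decay rate: λ₁ = 0.5π²/2² ≈ 1.234.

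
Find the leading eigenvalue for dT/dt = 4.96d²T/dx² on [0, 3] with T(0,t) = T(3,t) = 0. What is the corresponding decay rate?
Eigenvalues: λₙ = 4.96n²π²/3².
First three modes:
  n=1: λ₁ = 4.96π²/3² ≈ 5.439
  n=2: λ₂ = 19.84π²/3² ≈ 21.757 (4× faster decay)
  n=3: λ₃ = 44.64π²/3² ≈ 48.953 (9× faster decay)
As t → ∞, higher modes decay exponentially faster. The n=1 mode dominates: T ~ c₁ sin(πx/3) e^{-λ₁t}.
Decay rate: λ₁ = 4.96π²/3² ≈ 5.439.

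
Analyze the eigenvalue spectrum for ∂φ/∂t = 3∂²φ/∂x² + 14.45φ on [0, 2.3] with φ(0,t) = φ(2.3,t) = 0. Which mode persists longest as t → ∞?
Eigenvalues: λₙ = 3n²π²/2.3² - 14.45.
First three modes:
  n=1: λ₁ = 3π²/2.3² - 14.45 ≈ -8.853
  n=2: λ₂ = 12π²/2.3² - 14.45 ≈ 7.939
  n=3: λ₃ = 27π²/2.3² - 14.45 ≈ 35.924
Since 3π²/2.3² ≈ 5.597 < 14.45, λ₁ < 0.
The n=1 mode grows fastest (−λₙ is largest for n=1) → dominates.
Asymptotic: φ ~ c₁ sin(πx/2.3) e^{8.853t} (exponential growth at rate −λ₁ ≈ 8.853).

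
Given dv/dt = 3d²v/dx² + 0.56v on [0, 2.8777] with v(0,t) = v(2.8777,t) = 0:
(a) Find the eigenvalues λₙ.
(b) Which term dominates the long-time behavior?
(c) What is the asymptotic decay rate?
Eigenvalues: λₙ = 3n²π²/2.8777² - 0.56.
First three modes:
  n=1: λ₁ = 3π²/2.8777² - 0.56 ≈ 3.015
  n=2: λ₂ = 12π²/2.8777² - 0.56 ≈ 13.742
  n=3: λ₃ = 27π²/2.8777² - 0.56 ≈ 31.619
Since 3π²/2.8777² ≈ 3.575 > 0.56, all λₙ > 0.
The n=1 mode decays slowest → dominates as t → ∞.
Asymptotic: v ~ c₁ sin(πx/2.8777) e^{-λ₁t} with decay rate λ₁ ≈ 3.015.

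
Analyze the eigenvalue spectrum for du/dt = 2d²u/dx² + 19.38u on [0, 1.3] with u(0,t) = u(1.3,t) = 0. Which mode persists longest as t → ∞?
Eigenvalues: λₙ = 2n²π²/1.3² - 19.38.
First three modes:
  n=1: λ₁ = 2π²/1.3² - 19.38 ≈ -7.7
  n=2: λ₂ = 8π²/1.3² - 19.38 ≈ 27.34
  n=3: λ₃ = 18π²/1.3² - 19.38 ≈ 85.74
Since 2π²/1.3² ≈ 11.68 < 19.38, λ₁ < 0.
The n=1 mode grows fastest (−λₙ is largest for n=1) → dominates.
Asymptotic: u ~ c₁ sin(πx/1.3) e^{7.7t} (exponential growth at rate −λ₁ ≈ 7.7).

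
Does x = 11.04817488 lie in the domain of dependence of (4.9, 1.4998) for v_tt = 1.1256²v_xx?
No. The domain of dependence is [3.21182512, 6.58817488], and 11.04817488 is outside this interval.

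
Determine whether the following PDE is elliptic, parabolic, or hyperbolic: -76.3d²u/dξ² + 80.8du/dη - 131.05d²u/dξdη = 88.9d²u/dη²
Rewriting in standard form: -76.3d²u/dξ² - 131.05d²u/dξdη - 88.9d²u/dη² + 80.8du/dη = 0. Coefficients: A = -76.3, B = -131.05, C = -88.9. B² - 4AC = -9958.1775, which is negative, so the equation is elliptic.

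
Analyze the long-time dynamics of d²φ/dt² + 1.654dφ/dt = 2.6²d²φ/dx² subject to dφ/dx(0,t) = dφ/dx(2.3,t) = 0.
Long-time behavior: φ → constant (steady state). Damping (γ=1.654) dissipates the nonconstant modes; with Neumann BCs the spatial average obeys M''+γM'=0 and tends to a finite limit.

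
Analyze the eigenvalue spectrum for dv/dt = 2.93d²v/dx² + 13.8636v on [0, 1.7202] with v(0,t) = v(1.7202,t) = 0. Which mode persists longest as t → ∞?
Eigenvalues: λₙ = 2.93n²π²/1.7202² - 13.8636.
First three modes:
  n=1: λ₁ = 2.93π²/1.7202² - 13.8636 ≈ -4.091
  n=2: λ₂ = 11.72π²/1.7202² - 13.8636 ≈ 25.227
  n=3: λ₃ = 26.37π²/1.7202² - 13.8636 ≈ 74.09
Since 2.93π²/1.7202² ≈ 9.773 < 13.8636, λ₁ < 0.
The n=1 mode grows fastest (−λₙ is largest for n=1) → dominates.
Asymptotic: v ~ c₁ sin(πx/1.7202) e^{4.091t} (exponential growth at rate −λ₁ ≈ 4.091).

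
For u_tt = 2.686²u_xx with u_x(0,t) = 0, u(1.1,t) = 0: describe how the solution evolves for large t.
u oscillates (no decay). Energy is conserved; the solution oscillates indefinitely as standing waves.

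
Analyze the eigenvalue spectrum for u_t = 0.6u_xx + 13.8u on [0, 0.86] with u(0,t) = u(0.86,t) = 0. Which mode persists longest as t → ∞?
Eigenvalues: λₙ = 0.6n²π²/0.86² - 13.8.
First three modes:
  n=1: λ₁ = 0.6π²/0.86² - 13.8 ≈ -5.793
  n=2: λ₂ = 2.4π²/0.86² - 13.8 ≈ 18.227
  n=3: λ₃ = 5.4π²/0.86² - 13.8 ≈ 58.26
Since 0.6π²/0.86² ≈ 8.007 < 13.8, λ₁ < 0.
The n=1 mode grows fastest (−λₙ is largest for n=1) → dominates.
Asymptotic: u ~ c₁ sin(πx/0.86) e^{5.793t} (exponential growth at rate −λ₁ ≈ 5.793).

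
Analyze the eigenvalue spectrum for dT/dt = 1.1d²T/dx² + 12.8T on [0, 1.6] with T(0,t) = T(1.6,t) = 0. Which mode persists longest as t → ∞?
Eigenvalues: λₙ = 1.1n²π²/1.6² - 12.8.
First three modes:
  n=1: λ₁ = 1.1π²/1.6² - 12.8 ≈ -8.559
  n=2: λ₂ = 4.4π²/1.6² - 12.8 ≈ 4.163
  n=3: λ₃ = 9.9π²/1.6² - 12.8 ≈ 25.368
Since 1.1π²/1.6² ≈ 4.241 < 12.8, λ₁ < 0.
The n=1 mode grows fastest (−λₙ is largest for n=1) → dominates.
Asymptotic: T ~ c₁ sin(πx/1.6) e^{8.559t} (exponential growth at rate −λ₁ ≈ 8.559).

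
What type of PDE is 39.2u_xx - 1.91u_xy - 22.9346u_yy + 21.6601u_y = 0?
With A = 39.2, B = -1.91, C = -22.9346, the discriminant is 3599.79338. This is a hyperbolic PDE.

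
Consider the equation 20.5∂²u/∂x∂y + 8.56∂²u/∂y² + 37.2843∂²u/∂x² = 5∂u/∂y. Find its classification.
Rewriting in standard form: 37.2843∂²u/∂x² + 20.5∂²u/∂x∂y + 8.56∂²u/∂y² - 5∂u/∂y = 0. Elliptic. (A = 37.2843, B = 20.5, C = 8.56 gives B² - 4AC = -856.364432.)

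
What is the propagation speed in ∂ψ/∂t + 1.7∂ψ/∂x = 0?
Speed = 1.7. Information travels along x - 1.7t = const (rightward).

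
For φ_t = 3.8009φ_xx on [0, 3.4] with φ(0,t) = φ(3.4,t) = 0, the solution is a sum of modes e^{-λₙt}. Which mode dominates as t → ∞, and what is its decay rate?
Eigenvalues: λₙ = 3.8009n²π²/3.4².
First three modes:
  n=1: λ₁ = 3.8009π²/3.4² ≈ 3.245
  n=2: λ₂ = 15.2036π²/3.4² ≈ 12.98 (4× faster decay)
  n=3: λ₃ = 34.2081π²/3.4² ≈ 29.206 (9× faster decay)
As t → ∞, higher modes decay exponentially faster. The n=1 mode dominates: φ ~ c₁ sin(πx/3.4) e^{-λ₁t}.
Decay rate: λ₁ = 3.8009π²/3.4² ≈ 3.245.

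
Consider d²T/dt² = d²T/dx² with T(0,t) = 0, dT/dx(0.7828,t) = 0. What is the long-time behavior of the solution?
As t → ∞, T oscillates (no decay). Energy is conserved; the solution oscillates indefinitely as standing waves.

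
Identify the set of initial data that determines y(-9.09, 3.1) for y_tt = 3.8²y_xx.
Domain of dependence: [-20.87, 2.69]. Signals travel at speed 3.8, so data within |x - -9.09| ≤ 3.8·3.1 = 11.78 can reach the point.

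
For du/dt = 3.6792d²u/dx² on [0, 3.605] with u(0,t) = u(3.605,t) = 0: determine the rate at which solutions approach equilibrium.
Eigenvalues: λₙ = 3.6792n²π²/3.605².
First three modes:
  n=1: λ₁ = 3.6792π²/3.605² ≈ 2.794
  n=2: λ₂ = 14.7168π²/3.605² ≈ 11.176 (4× faster decay)
  n=3: λ₃ = 33.1128π²/3.605² ≈ 25.147 (9× faster decay)
As t → ∞, higher modes decay exponentially faster. The n=1 mode dominates: u ~ c₁ sin(πx/3.605) e^{-λ₁t}.
Decay rate: λ₁ = 3.6792π²/3.605² ≈ 2.794.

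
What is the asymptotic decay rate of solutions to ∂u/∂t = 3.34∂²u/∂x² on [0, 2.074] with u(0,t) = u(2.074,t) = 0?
Eigenvalues: λₙ = 3.34n²π²/2.074².
First three modes:
  n=1: λ₁ = 3.34π²/2.074² ≈ 7.664
  n=2: λ₂ = 13.36π²/2.074² ≈ 30.654 (4× faster decay)
  n=3: λ₃ = 30.06π²/2.074² ≈ 68.972 (9× faster decay)
As t → ∞, higher modes decay exponentially faster. The n=1 mode dominates: u ~ c₁ sin(πx/2.074) e^{-λ₁t}.
Decay rate: λ₁ = 3.34π²/2.074² ≈ 7.664.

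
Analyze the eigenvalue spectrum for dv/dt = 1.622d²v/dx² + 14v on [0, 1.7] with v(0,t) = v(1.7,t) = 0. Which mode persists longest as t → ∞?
Eigenvalues: λₙ = 1.622n²π²/1.7² - 14.
First three modes:
  n=1: λ₁ = 1.622π²/1.7² - 14 ≈ -8.461
  n=2: λ₂ = 6.488π²/1.7² - 14 ≈ 8.157
  n=3: λ₃ = 14.598π²/1.7² - 14 ≈ 35.853
Since 1.622π²/1.7² ≈ 5.539 < 14, λ₁ < 0.
The n=1 mode grows fastest (−λₙ is largest for n=1) → dominates.
Asymptotic: v ~ c₁ sin(πx/1.7) e^{8.461t} (exponential growth at rate −λ₁ ≈ 8.461).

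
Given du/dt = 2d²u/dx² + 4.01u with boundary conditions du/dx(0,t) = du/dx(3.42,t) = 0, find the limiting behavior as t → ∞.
u grows unboundedly. With Neumann BCs the constant mode has diffusion eigenvalue 0, so any r > 0 makes it grow like e^(4.01t); solution grows exponentially.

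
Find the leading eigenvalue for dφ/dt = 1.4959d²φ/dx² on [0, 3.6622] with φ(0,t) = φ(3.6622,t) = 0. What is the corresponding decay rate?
Eigenvalues: λₙ = 1.4959n²π²/3.6622².
First three modes:
  n=1: λ₁ = 1.4959π²/3.6622² ≈ 1.101
  n=2: λ₂ = 5.9836π²/3.6622² ≈ 4.403 (4× faster decay)
  n=3: λ₃ = 13.4631π²/3.6622² ≈ 9.907 (9× faster decay)
As t → ∞, higher modes decay exponentially faster. The n=1 mode dominates: φ ~ c₁ sin(πx/3.6622) e^{-λ₁t}.
Decay rate: λ₁ = 1.4959π²/3.6622² ≈ 1.101.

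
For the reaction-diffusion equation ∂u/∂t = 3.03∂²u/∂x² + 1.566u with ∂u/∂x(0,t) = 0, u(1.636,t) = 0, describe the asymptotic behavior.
u → 0. Diffusion dominates reaction (r=1.566 < κπ²/(4L²)≈2.79); solution decays.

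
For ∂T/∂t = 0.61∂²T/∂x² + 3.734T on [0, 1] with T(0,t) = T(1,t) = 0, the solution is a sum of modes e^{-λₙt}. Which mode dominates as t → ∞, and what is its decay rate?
Eigenvalues: λₙ = 0.61n²π²/1² - 3.734.
First three modes:
  n=1: λ₁ = 0.61π² - 3.734 ≈ 2.286
  n=2: λ₂ = 2.44π² - 3.734 ≈ 20.348
  n=3: λ₃ = 5.49π² - 3.734 ≈ 50.45
Since 0.61π² ≈ 6.02 > 3.734, all λₙ > 0.
The n=1 mode decays slowest → dominates as t → ∞.
Asymptotic: T ~ c₁ sin(πx/1) e^{-λ₁t} with decay rate λ₁ ≈ 2.286.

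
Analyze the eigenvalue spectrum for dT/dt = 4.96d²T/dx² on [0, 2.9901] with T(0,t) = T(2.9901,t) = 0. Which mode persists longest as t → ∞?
Eigenvalues: λₙ = 4.96n²π²/2.9901².
First three modes:
  n=1: λ₁ = 4.96π²/2.9901² ≈ 5.475
  n=2: λ₂ = 19.84π²/2.9901² ≈ 21.901 (4× faster decay)
  n=3: λ₃ = 44.64π²/2.9901² ≈ 49.278 (9× faster decay)
As t → ∞, higher modes decay exponentially faster. The n=1 mode dominates: T ~ c₁ sin(πx/2.9901) e^{-λ₁t}.
Decay rate: λ₁ = 4.96π²/2.9901² ≈ 5.475.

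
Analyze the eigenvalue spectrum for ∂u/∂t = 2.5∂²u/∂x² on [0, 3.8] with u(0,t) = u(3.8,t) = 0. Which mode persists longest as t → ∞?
Eigenvalues: λₙ = 2.5n²π²/3.8².
First three modes:
  n=1: λ₁ = 2.5π²/3.8² ≈ 1.709
  n=2: λ₂ = 10π²/3.8² ≈ 6.835 (4× faster decay)
  n=3: λ₃ = 22.5π²/3.8² ≈ 15.379 (9× faster decay)
As t → ∞, higher modes decay exponentially faster. The n=1 mode dominates: u ~ c₁ sin(πx/3.8) e^{-λ₁t}.
Decay rate: λ₁ = 2.5π²/3.8² ≈ 1.709.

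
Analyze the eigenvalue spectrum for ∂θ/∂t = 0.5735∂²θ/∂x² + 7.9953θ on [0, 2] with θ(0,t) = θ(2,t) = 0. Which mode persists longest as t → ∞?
Eigenvalues: λₙ = 0.5735n²π²/2² - 7.9953.
First three modes:
  n=1: λ₁ = 0.5735π²/2² - 7.9953 ≈ -6.58
  n=2: λ₂ = 2.294π²/2² - 7.9953 ≈ -2.335
  n=3: λ₃ = 5.1615π²/2² - 7.9953 ≈ 4.74
Since 0.5735π²/2² ≈ 1.415 < 7.9953, λ₁ < 0.
The n=1 mode grows fastest (−λₙ is largest for n=1) → dominates.
Asymptotic: θ ~ c₁ sin(πx/2) e^{6.58t} (exponential growth at rate −λ₁ ≈ 6.58).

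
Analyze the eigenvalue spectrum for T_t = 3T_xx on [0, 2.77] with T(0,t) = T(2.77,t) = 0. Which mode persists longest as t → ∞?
Eigenvalues: λₙ = 3n²π²/2.77².
First three modes:
  n=1: λ₁ = 3π²/2.77² ≈ 3.859
  n=2: λ₂ = 12π²/2.77² ≈ 15.436 (4× faster decay)
  n=3: λ₃ = 27π²/2.77² ≈ 34.73 (9× faster decay)
As t → ∞, higher modes decay exponentially faster. The n=1 mode dominates: T ~ c₁ sin(πx/2.77) e^{-λ₁t}.
Decay rate: λ₁ = 3π²/2.77² ≈ 3.859.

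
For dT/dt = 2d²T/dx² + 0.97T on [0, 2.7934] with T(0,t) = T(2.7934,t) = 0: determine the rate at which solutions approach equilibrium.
Eigenvalues: λₙ = 2n²π²/2.7934² - 0.97.
First three modes:
  n=1: λ₁ = 2π²/2.7934² - 0.97 ≈ 1.56
  n=2: λ₂ = 8π²/2.7934² - 0.97 ≈ 9.149
  n=3: λ₃ = 18π²/2.7934² - 0.97 ≈ 21.797
Since 2π²/2.7934² ≈ 2.53 > 0.97, all λₙ > 0.
The n=1 mode decays slowest → dominates as t → ∞.
Asymptotic: T ~ c₁ sin(πx/2.7934) e^{-λ₁t} with decay rate λ₁ ≈ 1.56.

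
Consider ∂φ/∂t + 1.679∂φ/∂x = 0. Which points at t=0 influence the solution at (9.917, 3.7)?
A single point: x = 3.7047. The characteristic through (9.917, 3.7) is x - 1.679t = const, so x = 9.917 - 1.679·3.7 = 3.7047.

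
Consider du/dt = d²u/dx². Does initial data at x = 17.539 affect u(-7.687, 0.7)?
Yes, for any finite x. The heat equation has infinite propagation speed, so all initial data affects all points at any t > 0.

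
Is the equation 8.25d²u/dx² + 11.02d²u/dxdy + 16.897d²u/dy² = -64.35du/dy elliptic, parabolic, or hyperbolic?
Rewriting in standard form: 8.25d²u/dx² + 11.02d²u/dxdy + 16.897d²u/dy² + 64.35du/dy = 0. Computing B² - 4AC with A = 8.25, B = 11.02, C = 16.897: discriminant = -436.1606 (negative). Answer: elliptic.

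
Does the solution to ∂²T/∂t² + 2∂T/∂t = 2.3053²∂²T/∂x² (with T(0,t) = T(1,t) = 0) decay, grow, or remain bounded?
T → 0. Damping (γ=2) dissipates energy; oscillations decay exponentially.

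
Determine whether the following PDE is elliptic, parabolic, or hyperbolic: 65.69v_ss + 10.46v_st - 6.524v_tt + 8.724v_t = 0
Coefficients: A = 65.69, B = 10.46, C = -6.524. B² - 4AC = 1823.65784, which is positive, so the equation is hyperbolic.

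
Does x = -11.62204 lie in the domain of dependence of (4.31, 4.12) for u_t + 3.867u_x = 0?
Yes. The characteristic through (4.31, 4.12) passes through x = -11.62204.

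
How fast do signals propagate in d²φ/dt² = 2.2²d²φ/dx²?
Speed = 2.2. Information travels along characteristics x = x₀ ± 2.2t.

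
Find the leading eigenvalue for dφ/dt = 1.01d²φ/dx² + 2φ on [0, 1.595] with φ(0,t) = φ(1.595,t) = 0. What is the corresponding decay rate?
Eigenvalues: λₙ = 1.01n²π²/1.595² - 2.
First three modes:
  n=1: λ₁ = 1.01π²/1.595² - 2 ≈ 1.918
  n=2: λ₂ = 4.04π²/1.595² - 2 ≈ 13.673
  n=3: λ₃ = 9.09π²/1.595² - 2 ≈ 33.265
Since 1.01π²/1.595² ≈ 3.918 > 2, all λₙ > 0.
The n=1 mode decays slowest → dominates as t → ∞.
Asymptotic: φ ~ c₁ sin(πx/1.595) e^{-λ₁t} with decay rate λ₁ ≈ 1.918.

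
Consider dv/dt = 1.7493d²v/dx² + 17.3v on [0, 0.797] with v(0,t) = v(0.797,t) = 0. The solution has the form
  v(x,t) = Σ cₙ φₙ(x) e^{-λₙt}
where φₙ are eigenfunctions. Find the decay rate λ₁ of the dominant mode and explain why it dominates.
Eigenvalues: λₙ = 1.7493n²π²/0.797² - 17.3.
First three modes:
  n=1: λ₁ = 1.7493π²/0.797² - 17.3 ≈ 9.88
  n=2: λ₂ = 6.9972π²/0.797² - 17.3 ≈ 91.419
  n=3: λ₃ = 15.7437π²/0.797² - 17.3 ≈ 227.319
Since 1.7493π²/0.797² ≈ 27.18 > 17.3, all λₙ > 0.
The n=1 mode decays slowest → dominates as t → ∞.
Asymptotic: v ~ c₁ sin(πx/0.797) e^{-λ₁t} with decay rate λ₁ ≈ 9.88.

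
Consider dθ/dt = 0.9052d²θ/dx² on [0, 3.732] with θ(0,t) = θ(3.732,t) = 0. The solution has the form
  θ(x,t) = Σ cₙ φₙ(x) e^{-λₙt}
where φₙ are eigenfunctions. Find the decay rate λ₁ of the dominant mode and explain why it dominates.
Eigenvalues: λₙ = 0.9052n²π²/3.732².
First three modes:
  n=1: λ₁ = 0.9052π²/3.732² ≈ 0.641
  n=2: λ₂ = 3.6208π²/3.732² ≈ 2.566 (4× faster decay)
  n=3: λ₃ = 8.1468π²/3.732² ≈ 5.773 (9× faster decay)
As t → ∞, higher modes decay exponentially faster. The n=1 mode dominates: θ ~ c₁ sin(πx/3.732) e^{-λ₁t}.
Decay rate: λ₁ = 0.9052π²/3.732² ≈ 0.641.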